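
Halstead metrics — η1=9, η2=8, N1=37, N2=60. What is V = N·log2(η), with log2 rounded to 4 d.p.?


Formula: V = N * log2(η), where N = N1 + N2 and η = η1 + η2
η = 9 + 8 = 17
N = 37 + 60 = 97
log2(17) ≈ 4.0875
V = 97 * 4.0875 = 396.49

396.49


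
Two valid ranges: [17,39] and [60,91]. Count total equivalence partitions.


Valid ranges: [17,39] and [60,91]
Class 1: x < 17 — invalid
Class 2: 17 ≤ x ≤ 39 — valid
Class 3: 39 < x < 60 — invalid (gap between ranges)
Class 4: 60 ≤ x ≤ 91 — valid
Class 5: x > 91 — invalid
Total equivalence classes: 5

5 equivalence classes


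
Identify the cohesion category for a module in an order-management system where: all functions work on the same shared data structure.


Reasoning: Functions share data
Type: Communicational cohesion

Communicational cohesion


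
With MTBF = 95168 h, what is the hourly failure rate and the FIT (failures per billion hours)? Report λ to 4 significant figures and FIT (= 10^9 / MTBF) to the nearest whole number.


Formula: λ = 1 / MTBF; FIT = λ × 1e9 = 1e9 / MTBF
λ = 1 / 95168 ≈ 1.051e-05 failures/hour
FIT = 1e9 / 95168 ≈ 10508 failures per 1e9 hours (nearest whole number)

λ = 1.051e-05 /h, FIT = 10508


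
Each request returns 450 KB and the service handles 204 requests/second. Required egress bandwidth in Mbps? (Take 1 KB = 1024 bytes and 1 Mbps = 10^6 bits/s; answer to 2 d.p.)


Formula: Mbps = payload_bytes * RPS * 8 / 1e6
Payload per request = 450 KB = 450 * 1024 = 460800 bytes
Total bytes/sec = 460800 * 204 = 94003200
Total bits/sec = 94003200 * 8 = 752025600
Mbps = 752025600 / 1e6 = 752.03

752.03 Mbps


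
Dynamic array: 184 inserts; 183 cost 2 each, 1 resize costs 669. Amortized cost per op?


Formula: Amortized cost = Total cost / Operations
Total cost = (183 * 2) + (1 * 669)
Total cost = 366 + 669 = 1035
Amortized = 1035 / 184 = 5.625

5.625


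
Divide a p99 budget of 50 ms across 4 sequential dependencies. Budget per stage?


Formula: per_stage = total_budget / stages
per_stage = 50 / 4
per_stage = 12.5 ms

12.5 ms


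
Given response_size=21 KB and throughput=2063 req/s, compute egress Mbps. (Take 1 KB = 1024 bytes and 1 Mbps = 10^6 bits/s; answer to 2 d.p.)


Formula: Mbps = payload_bytes * RPS * 8 / 1e6
Payload per request = 21 KB = 21 * 1024 = 21504 bytes
Total bytes/sec = 21504 * 2063 = 44362752
Total bits/sec = 44362752 * 8 = 354902016
Mbps = 354902016 / 1e6 = 354.9

354.9 Mbps


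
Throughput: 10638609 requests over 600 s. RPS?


Formula: throughput = requests / seconds
throughput = 10638609 / 600
throughput = 17731.02 requests/second

17731.02 requests/second


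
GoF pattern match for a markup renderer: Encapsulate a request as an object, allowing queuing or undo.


This matches the Command pattern

Command


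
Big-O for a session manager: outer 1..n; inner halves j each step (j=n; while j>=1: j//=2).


Reasoning: n times log n
Complexity: O(n log n)

O(n log n)


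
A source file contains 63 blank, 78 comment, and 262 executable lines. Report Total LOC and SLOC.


Total LOC = blank + comment + code
Total LOC = 63 + 78 + 262 = 403
SLOC (source only) = code = 262

Total LOC: 403, SLOC: 262


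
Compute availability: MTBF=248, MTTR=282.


Availability = MTBF / (MTBF + MTTR)
Availability = 248 / (248 + 282)
Availability = 248 / 530
Availability = 46.7925%

46.7925%


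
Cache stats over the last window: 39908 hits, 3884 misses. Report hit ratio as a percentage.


Formula: hit rate = hits / (hits + misses) * 100
hit rate = 39908 / (39908 + 3884) * 100
hit rate = 39908 / 43792 * 100
hit rate = 91.13%

91.13%


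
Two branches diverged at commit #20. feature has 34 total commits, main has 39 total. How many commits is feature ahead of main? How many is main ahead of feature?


Common ancestor: commit #20
feature commits after divergence: 34 - 20 = 14
main commits after divergence: 39 - 20 = 19
feature is 14 commits ahead of main
main is 19 commits ahead of feature

feature ahead: 14, main ahead: 19


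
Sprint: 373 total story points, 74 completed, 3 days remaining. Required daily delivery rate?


Formula: Required rate = Remaining points / Days left
Remaining = 373 - 74 = 299 points
Required rate = 299 / 3 = 99.67 points/day

99.67 points/day


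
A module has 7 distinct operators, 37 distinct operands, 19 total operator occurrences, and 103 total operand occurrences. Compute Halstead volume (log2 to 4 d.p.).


Formula: V = N * log2(η), where N = N1 + N2 and η = η1 + η2
η = 7 + 37 = 44
N = 19 + 103 = 122
log2(44) ≈ 5.4594
V = 122 * 5.4594 = 666.05

666.05


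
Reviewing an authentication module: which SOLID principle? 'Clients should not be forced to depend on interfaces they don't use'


This describes the Interface Segregation Principle (ISP)

Interface Segregation Principle (ISP)


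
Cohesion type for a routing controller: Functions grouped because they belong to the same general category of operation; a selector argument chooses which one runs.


Reasoning: Grouped by category of activity, not by data or sequence
Type: Logical cohesion

Logical cohesion


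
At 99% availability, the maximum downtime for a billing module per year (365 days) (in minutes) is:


Formula: allowed downtime = period * (100 - SLA) / 100
Period (year (365 days)) = 525600 minutes
Unavailability fraction = (100 - 99.0) / 100
Allowed downtime = 525600 * (100 - 99.0) / 100
Allowed downtime = 5256.0 minutes

5256.0 minutes


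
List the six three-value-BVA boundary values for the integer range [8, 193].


Range: [8, 193]
Boundaries: just below min, min, min+1, max-1, max, just above max
Values: [7, 8, 9, 192, 193, 194]

[7, 8, 9, 192, 193, 194]


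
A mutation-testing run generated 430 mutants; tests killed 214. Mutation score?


Mutation score = killed / total * 100
Mutation score = 214 / 430 * 100
Mutation score = 49.77%

49.77%


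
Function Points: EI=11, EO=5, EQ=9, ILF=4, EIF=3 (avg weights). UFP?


UFP = EI*4 + EO*5 + EQ*4 + ILF*10 + EIF*7
UFP = 11*4 + 5*5 + 9*4 + 4*10 + 3*7
UFP = 44 + 25 + 36 + 40 + 21
UFP = 166

166


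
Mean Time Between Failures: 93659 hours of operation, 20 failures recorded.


Formula: MTBF = Total operating time / Number of failures
MTBF = 93659 / 20
MTBF = 4682.95 hours

4682.95 hours


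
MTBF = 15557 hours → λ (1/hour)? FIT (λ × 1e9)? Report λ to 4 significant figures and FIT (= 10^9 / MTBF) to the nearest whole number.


Formula: λ = 1 / MTBF; FIT = λ × 1e9 = 1e9 / MTBF
λ = 1 / 15557 ≈ 6.428e-05 failures/hour
FIT = 1e9 / 15557 ≈ 64280 failures per 1e9 hours (nearest whole number)

λ = 6.428e-05 /h, FIT = 64280


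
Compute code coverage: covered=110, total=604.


Coverage = covered / total * 100
Coverage = 110 / 604 * 100
Coverage = 18.21%

18.21%


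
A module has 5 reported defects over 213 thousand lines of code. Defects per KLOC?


Defect density = defects / KLOC
Defect density = 5 / 213
Defect density = 0.023 defects/KLOC

0.023 defects/KLOC


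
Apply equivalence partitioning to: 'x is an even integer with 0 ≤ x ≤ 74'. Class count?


Constraint: even integers in [0, 74]
Class 1: x < 0 — out-of-range invalid
Class 2: x in [0,74] but odd — wrong type invalid
Class 3: x in [0,74] and even — valid
Class 4: x > 74 — out-of-range invalid
Total equivalence classes: 4

4 equivalence classes


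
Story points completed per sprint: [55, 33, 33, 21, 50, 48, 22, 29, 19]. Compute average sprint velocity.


Formula: Avg velocity = Total points / Number of sprints
Points: [55, 33, 33, 21, 50, 48, 22, 29, 19]
Sum = 55 + 33 + 33 + 21 + 50 + 48 + 22 + 29 + 19 = 310
Avg velocity = 310 / 9 = 34.44 points/sprint

34.44 points/sprint


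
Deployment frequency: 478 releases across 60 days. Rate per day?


Formula: deployments per day = releases / days
= 478 / 60
= 7.967 deploys/day
(equivalently, 55.77 deploys/week)

7.967 deploys/day


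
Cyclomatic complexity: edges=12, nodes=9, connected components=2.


Formula: V(G) = E - N + 2P
V(G) = 12 - 9 + 2*2
V(G) = 3 + 4
V(G) = 7

7


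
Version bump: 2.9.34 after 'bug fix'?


Current: 2.9.34
Change category: 'bug fix' → patch bump
SemVer rule: patch bump → increment PATCH (MAJOR and MINOR unchanged)
New: 2.9.35

2.9.35


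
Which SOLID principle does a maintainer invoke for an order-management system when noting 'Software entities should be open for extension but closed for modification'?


This describes the Open/Closed Principle (OCP)

Open/Closed Principle (OCP)


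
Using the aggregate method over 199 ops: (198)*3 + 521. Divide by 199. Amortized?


Formula: Amortized cost = Total cost / Operations
Total cost = (198 * 3) + (1 * 521)
Total cost = 594 + 521 = 1115
Amortized = 1115 / 199 = 5.603

5.603


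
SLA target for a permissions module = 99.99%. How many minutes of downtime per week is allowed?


Formula: allowed downtime = period * (100 - SLA) / 100
Period (week) = 10080 minutes
Unavailability fraction = (100 - 99.99) / 100
Allowed downtime = 10080 * (100 - 99.99) / 100
Allowed downtime = 1.008 minutes

1.008 minutes


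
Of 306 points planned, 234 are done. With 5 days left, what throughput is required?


Formula: Required rate = Remaining points / Days left
Remaining = 306 - 234 = 72 points
Required rate = 72 / 5 = 14.4 points/day

14.4 points/day


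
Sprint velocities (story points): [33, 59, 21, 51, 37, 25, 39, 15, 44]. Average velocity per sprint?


Formula: Avg velocity = Total points / Number of sprints
Points: [33, 59, 21, 51, 37, 25, 39, 15, 44]
Sum = 33 + 59 + 21 + 51 + 37 + 25 + 39 + 15 + 44 = 324
Avg velocity = 324 / 9 = 36.0 points/sprint

36.0 points/sprint


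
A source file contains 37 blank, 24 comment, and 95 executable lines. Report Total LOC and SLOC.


Total LOC = blank + comment + code
Total LOC = 37 + 24 + 95 = 156
SLOC (source only) = code = 95

Total LOC: 156, SLOC: 95


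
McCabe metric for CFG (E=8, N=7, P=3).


Formula: V(G) = E - N + 2P
V(G) = 8 - 7 + 2*3
V(G) = 1 + 6
V(G) = 7

7


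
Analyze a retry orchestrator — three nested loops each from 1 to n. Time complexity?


Reasoning: three levels of nesting over n
Complexity: O(n^3)

O(n^3)


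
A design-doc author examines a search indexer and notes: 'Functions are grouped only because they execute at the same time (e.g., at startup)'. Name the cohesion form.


Reasoning: Related by timing only
Type: Temporal cohesion

Temporal cohesion


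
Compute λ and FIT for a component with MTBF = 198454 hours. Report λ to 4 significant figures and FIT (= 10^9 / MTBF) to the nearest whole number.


Formula: λ = 1 / MTBF; FIT = λ × 1e9 = 1e9 / MTBF
λ = 1 / 198454 ≈ 5.039e-06 failures/hour
FIT = 1e9 / 198454 ≈ 5039 failures per 1e9 hours (nearest whole number)

λ = 5.039e-06 /h, FIT = 5039


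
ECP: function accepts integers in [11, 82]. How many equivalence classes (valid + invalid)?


Valid range: [11, 82]
Class 1: x < 11 — invalid
Class 2: 11 ≤ x ≤ 82 — valid
Class 3: x > 82 — invalid
Total equivalence classes: 3

3 equivalence classes


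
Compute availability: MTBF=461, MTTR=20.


Availability = MTBF / (MTBF + MTTR)
Availability = 461 / (461 + 20)
Availability = 461 / 481
Availability = 95.842%

95.842%


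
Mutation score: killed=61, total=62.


Mutation score = killed / total * 100
Mutation score = 61 / 62 * 100
Mutation score = 98.39%

98.39%


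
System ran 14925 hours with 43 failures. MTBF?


Formula: MTBF = Total operating time / Number of failures
MTBF = 14925 / 43
MTBF = 347.09 hours

347.09 hours


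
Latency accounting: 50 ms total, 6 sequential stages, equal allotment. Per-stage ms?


Formula: per_stage = total_budget / stages
per_stage = 50 / 6
per_stage = 8.33 ms

8.33 ms


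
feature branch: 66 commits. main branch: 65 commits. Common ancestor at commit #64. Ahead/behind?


Common ancestor: commit #64
feature commits after divergence: 66 - 64 = 2
main commits after divergence: 65 - 64 = 1
feature is 2 commits ahead of main
main is 1 commits ahead of feature

feature ahead: 2, main ahead: 1


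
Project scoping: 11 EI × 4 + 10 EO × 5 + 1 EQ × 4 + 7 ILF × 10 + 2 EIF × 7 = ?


UFP = EI*4 + EO*5 + EQ*4 + ILF*10 + EIF*7
UFP = 11*4 + 10*5 + 1*4 + 7*10 + 2*7
UFP = 44 + 50 + 4 + 70 + 14
UFP = 182

182


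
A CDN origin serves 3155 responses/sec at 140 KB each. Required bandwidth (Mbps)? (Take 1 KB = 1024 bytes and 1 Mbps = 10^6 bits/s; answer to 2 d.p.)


Formula: Mbps = payload_bytes * RPS * 8 / 1e6
Payload per request = 140 KB = 140 * 1024 = 143360 bytes
Total bytes/sec = 143360 * 3155 = 452300800
Total bits/sec = 452300800 * 8 = 3618406400
Mbps = 3618406400 / 1e6 = 3618.41

3618.41 Mbps


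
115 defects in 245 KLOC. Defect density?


Defect density = defects / KLOC
Defect density = 115 / 245
Defect density = 0.469 defects/KLOC

0.469 defects/KLOC


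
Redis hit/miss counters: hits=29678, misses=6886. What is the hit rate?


Formula: hit rate = hits / (hits + misses) * 100
hit rate = 29678 / (29678 + 6886) * 100
hit rate = 29678 / 36564 * 100
hit rate = 81.17%

81.17%


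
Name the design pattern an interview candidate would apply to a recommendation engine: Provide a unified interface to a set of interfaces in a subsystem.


This matches the Facade pattern

Facade


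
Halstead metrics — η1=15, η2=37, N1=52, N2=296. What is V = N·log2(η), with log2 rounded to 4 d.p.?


Formula: V = N * log2(η), where N = N1 + N2 and η = η1 + η2
η = 15 + 37 = 52
N = 52 + 296 = 348
log2(52) ≈ 5.7004
V = 348 * 5.7004 = 1983.74

1983.74


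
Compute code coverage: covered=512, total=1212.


Coverage = covered / total * 100
Coverage = 512 / 1212 * 100
Coverage = 42.24%

42.24%


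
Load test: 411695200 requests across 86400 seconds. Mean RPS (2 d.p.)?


Formula: throughput = requests / seconds
throughput = 411695200 / 86400
throughput = 4764.99 requests/second

4764.99 requests/second


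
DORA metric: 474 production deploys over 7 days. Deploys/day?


Formula: deployments per day = releases / days
= 474 / 7
= 67.714 deploys/day
(equivalently, 474.0 deploys/week)

67.714 deploys/day


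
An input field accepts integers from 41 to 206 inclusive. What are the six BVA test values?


Range: [41, 206]
Boundaries: just below min, min, min+1, max-1, max, just above max
Values: [40, 41, 42, 205, 206, 207]

[40, 41, 42, 205, 206, 207]


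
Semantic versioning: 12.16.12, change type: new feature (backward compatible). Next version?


Current: 12.16.12
Change category: 'new feature (backward compatible)' → minor bump
SemVer rule: minor bump → increment MINOR, reset PATCH to 0 (MAJOR unchanged)
New: 12.17.0

12.17.0


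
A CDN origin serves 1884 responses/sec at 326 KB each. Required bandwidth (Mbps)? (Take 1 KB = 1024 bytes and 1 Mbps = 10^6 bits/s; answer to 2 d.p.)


Formula: Mbps = payload_bytes * RPS * 8 / 1e6
Payload per request = 326 KB = 326 * 1024 = 333824 bytes
Total bytes/sec = 333824 * 1884 = 628924416
Total bits/sec = 628924416 * 8 = 5031395328
Mbps = 5031395328 / 1e6 = 5031.4

5031.4 Mbps


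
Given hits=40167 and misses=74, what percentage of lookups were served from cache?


Formula: hit rate = hits / (hits + misses) * 100
hit rate = 40167 / (40167 + 74) * 100
hit rate = 40167 / 40241 * 100
hit rate = 99.82%

99.82%


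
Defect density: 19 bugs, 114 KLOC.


Defect density = defects / KLOC
Defect density = 19 / 114
Defect density = 0.167 defects/KLOC

0.167 defects/KLOC


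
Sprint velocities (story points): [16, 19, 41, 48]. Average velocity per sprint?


Formula: Avg velocity = Total points / Number of sprints
Points: [16, 19, 41, 48]
Sum = 16 + 19 + 41 + 48 = 124
Avg velocity = 124 / 4 = 31.0 points/sprint

31.0 points/sprint


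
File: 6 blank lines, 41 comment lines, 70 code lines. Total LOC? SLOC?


Total LOC = blank + comment + code
Total LOC = 6 + 41 + 70 = 117
SLOC (source only) = code = 70

Total LOC: 117, SLOC: 70


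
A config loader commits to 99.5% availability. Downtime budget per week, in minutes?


Formula: allowed downtime = period * (100 - SLA) / 100
Period (week) = 10080 minutes
Unavailability fraction = (100 - 99.5) / 100
Allowed downtime = 10080 * (100 - 99.5) / 100
Allowed downtime = 50.4 minutes

50.4 minutes


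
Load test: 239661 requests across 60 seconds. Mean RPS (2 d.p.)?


Formula: throughput = requests / seconds
throughput = 239661 / 60
throughput = 3994.35 requests/second

3994.35 requests/second


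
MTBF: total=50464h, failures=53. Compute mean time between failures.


Formula: MTBF = Total operating time / Number of failures
MTBF = 50464 / 53
MTBF = 952.15 hours

952.15 hours


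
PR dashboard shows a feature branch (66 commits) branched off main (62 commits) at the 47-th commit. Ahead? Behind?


Common ancestor: commit #47
feature commits after divergence: 66 - 47 = 19
main commits after divergence: 62 - 47 = 15
feature is 19 commits ahead of main
main is 15 commits ahead of feature

feature ahead: 19, main ahead: 15


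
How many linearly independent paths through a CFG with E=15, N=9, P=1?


Formula: V(G) = E - N + 2P
V(G) = 15 - 9 + 2*1
V(G) = 6 + 2
V(G) = 8

8


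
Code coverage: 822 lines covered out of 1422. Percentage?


Coverage = covered / total * 100
Coverage = 822 / 1422 * 100
Coverage = 57.81%

57.81%


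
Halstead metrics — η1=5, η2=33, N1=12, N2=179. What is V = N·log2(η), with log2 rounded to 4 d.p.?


Formula: V = N * log2(η), where N = N1 + N2 and η = η1 + η2
η = 5 + 33 = 38
N = 12 + 179 = 191
log2(38) ≈ 5.2479
V = 191 * 5.2479 = 1002.35

1002.35


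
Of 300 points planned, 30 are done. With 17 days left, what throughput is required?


Formula: Required rate = Remaining points / Days left
Remaining = 300 - 30 = 270 points
Required rate = 270 / 17 = 15.88 points/day

15.88 points/day


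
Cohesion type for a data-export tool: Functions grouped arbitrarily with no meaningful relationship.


Reasoning: Worst: random grouping
Type: Coincidental cohesion

Coincidental cohesion


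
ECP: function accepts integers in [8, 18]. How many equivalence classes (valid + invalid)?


Valid range: [8, 18]
Class 1: x < 8 — invalid
Class 2: 8 ≤ x ≤ 18 — valid
Class 3: x > 18 — invalid
Total equivalence classes: 3

3 equivalence classes


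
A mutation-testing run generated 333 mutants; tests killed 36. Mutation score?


Mutation score = killed / total * 100
Mutation score = 36 / 333 * 100
Mutation score = 10.81%

10.81%


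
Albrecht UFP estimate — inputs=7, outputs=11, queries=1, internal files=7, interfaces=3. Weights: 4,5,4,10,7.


UFP = EI*4 + EO*5 + EQ*4 + ILF*10 + EIF*7
UFP = 7*4 + 11*5 + 1*4 + 7*10 + 3*7
UFP = 28 + 55 + 4 + 70 + 21
UFP = 178

178


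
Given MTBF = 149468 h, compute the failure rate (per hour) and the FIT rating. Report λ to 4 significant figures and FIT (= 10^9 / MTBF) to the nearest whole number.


Formula: λ = 1 / MTBF; FIT = λ × 1e9 = 1e9 / MTBF
λ = 1 / 149468 ≈ 6.690e-06 failures/hour
FIT = 1e9 / 149468 ≈ 6690 failures per 1e9 hours (nearest whole number)

λ = 6.690e-06 /h, FIT = 6690


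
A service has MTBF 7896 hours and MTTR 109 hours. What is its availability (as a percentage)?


Availability = MTBF / (MTBF + MTTR)
Availability = 7896 / (7896 + 109)
Availability = 7896 / 8005
Availability = 98.6384%

98.6384%


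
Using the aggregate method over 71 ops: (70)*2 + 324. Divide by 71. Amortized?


Formula: Amortized cost = Total cost / Operations
Total cost = (70 * 2) + (1 * 324)
Total cost = 140 + 324 = 464
Amortized = 464 / 71 = 6.5352

6.5352


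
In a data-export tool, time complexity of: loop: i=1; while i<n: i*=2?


Reasoning: i doubles each step so iterations are log2(n)
Complexity: O(log n)

O(log n)


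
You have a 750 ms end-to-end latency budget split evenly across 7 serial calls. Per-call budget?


Formula: per_stage = total_budget / stages
per_stage = 750 / 7
per_stage = 107.14 ms

107.14 ms


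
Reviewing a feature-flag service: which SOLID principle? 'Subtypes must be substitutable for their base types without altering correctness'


This describes the Liskov Substitution Principle (LSP)

Liskov Substitution Principle (LSP)


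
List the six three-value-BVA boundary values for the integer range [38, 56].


Range: [38, 56]
Boundaries: just below min, min, min+1, max-1, max, just above max
Values: [37, 38, 39, 55, 56, 57]

[37, 38, 39, 55, 56, 57]


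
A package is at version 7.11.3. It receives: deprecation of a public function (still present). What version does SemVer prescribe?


Current: 7.11.3
Change category: 'deprecation of a public function (still present)' → minor bump
SemVer rule: minor bump → increment MINOR, reset PATCH to 0 (MAJOR unchanged)
New: 7.12.0

7.12.0


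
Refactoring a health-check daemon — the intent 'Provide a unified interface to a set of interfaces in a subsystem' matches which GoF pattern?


This matches the Facade pattern

Facade


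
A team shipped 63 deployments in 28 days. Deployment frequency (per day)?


Formula: deployments per day = releases / days
= 63 / 28
= 2.25 deploys/day
(equivalently, 15.75 deploys/week)

2.25 deploys/day


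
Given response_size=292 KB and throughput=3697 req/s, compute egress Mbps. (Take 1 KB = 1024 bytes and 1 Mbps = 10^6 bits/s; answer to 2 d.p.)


Formula: Mbps = payload_bytes * RPS * 8 / 1e6
Payload per request = 292 KB = 292 * 1024 = 299008 bytes
Total bytes/sec = 299008 * 3697 = 1105432576
Total bits/sec = 1105432576 * 8 = 8843460608
Mbps = 8843460608 / 1e6 = 8843.46

8843.46 Mbps


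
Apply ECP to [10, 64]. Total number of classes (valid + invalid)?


Valid range: [10, 64]
Class 1: x < 10 — invalid
Class 2: 10 ≤ x ≤ 64 — valid
Class 3: x > 64 — invalid
Total equivalence classes: 3

3 equivalence classes


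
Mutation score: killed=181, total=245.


Mutation score = killed / total * 100
Mutation score = 181 / 245 * 100
Mutation score = 73.88%

73.88%


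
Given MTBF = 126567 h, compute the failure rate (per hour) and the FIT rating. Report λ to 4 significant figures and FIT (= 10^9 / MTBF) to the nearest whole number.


Formula: λ = 1 / MTBF; FIT = λ × 1e9 = 1e9 / MTBF
λ = 1 / 126567 ≈ 7.901e-06 failures/hour
FIT = 1e9 / 126567 ≈ 7901 failures per 1e9 hours (nearest whole number)

λ = 7.901e-06 /h, FIT = 7901


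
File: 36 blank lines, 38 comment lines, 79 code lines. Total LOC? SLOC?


Total LOC = blank + comment + code
Total LOC = 36 + 38 + 79 = 153
SLOC (source only) = code = 79

Total LOC: 153, SLOC: 79


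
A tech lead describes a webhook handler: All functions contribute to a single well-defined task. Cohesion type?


Reasoning: Best: single purpose
Type: Functional cohesion

Functional cohesion


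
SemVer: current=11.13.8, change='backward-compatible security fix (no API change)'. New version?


Current: 11.13.8
Change category: 'backward-compatible security fix (no API change)' → patch bump
SemVer rule: patch bump → increment PATCH (MAJOR and MINOR unchanged)
New: 11.13.9

11.13.9


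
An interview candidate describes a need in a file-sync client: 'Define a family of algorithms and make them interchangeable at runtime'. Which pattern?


This matches the Strategy pattern

Strategy


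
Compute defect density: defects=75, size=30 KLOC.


Defect density = defects / KLOC
Defect density = 75 / 30
Defect density = 2.5 defects/KLOC

2.5 defects/KLOC


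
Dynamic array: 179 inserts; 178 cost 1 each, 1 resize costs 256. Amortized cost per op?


Formula: Amortized cost = Total cost / Operations
Total cost = (178 * 1) + (1 * 256)
Total cost = 178 + 256 = 434
Amortized = 434 / 179 = 2.4246

2.4246


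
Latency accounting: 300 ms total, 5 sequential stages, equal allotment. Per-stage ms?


Formula: per_stage = total_budget / stages
per_stage = 300 / 5
per_stage = 60.0 ms

60.0 ms


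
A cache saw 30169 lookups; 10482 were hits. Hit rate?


Formula: hit rate = hits / (hits + misses) * 100
hit rate = 10482 / (10482 + 19687) * 100
hit rate = 10482 / 30169 * 100
hit rate = 34.74%

34.74%


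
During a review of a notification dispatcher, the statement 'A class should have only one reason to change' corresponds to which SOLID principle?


This describes the Single Responsibility Principle (SRP)

Single Responsibility Principle (SRP)


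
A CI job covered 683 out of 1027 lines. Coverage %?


Coverage = covered / total * 100
Coverage = 683 / 1027 * 100
Coverage = 66.5%

66.5%


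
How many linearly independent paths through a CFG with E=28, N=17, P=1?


Formula: V(G) = E - N + 2P
V(G) = 28 - 17 + 2*1
V(G) = 11 + 2
V(G) = 13

13


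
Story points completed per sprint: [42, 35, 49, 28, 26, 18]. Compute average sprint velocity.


Formula: Avg velocity = Total points / Number of sprints
Points: [42, 35, 49, 28, 26, 18]
Sum = 42 + 35 + 49 + 28 + 26 + 18 = 198
Avg velocity = 198 / 6 = 33.0 points/sprint

33.0 points/sprint


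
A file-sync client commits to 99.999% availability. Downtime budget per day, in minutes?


Formula: allowed downtime = period * (100 - SLA) / 100
Period (day) = 1440 minutes
Unavailability fraction = (100 - 99.999) / 100
Allowed downtime = 1440 * (100 - 99.999) / 100
Allowed downtime = 0.0144 minutes

0.0144 minutes


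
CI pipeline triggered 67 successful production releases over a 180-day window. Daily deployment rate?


Formula: deployments per day = releases / days
= 67 / 180
= 0.372 deploys/day
(equivalently, 2.61 deploys/week)

0.372 deploys/day


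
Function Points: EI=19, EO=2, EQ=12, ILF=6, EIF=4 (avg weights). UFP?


UFP = EI*4 + EO*5 + EQ*4 + ILF*10 + EIF*7
UFP = 19*4 + 2*5 + 12*4 + 6*10 + 4*7
UFP = 76 + 10 + 48 + 60 + 28
UFP = 222

222


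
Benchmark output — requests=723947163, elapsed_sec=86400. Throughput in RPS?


Formula: throughput = requests / seconds
throughput = 723947163 / 86400
throughput = 8379.02 requests/second

8379.02 requests/second


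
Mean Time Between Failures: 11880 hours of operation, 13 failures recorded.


Formula: MTBF = Total operating time / Number of failures
MTBF = 11880 / 13
MTBF = 913.85 hours

913.85 hours


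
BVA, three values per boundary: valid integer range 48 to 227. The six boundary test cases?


Range: [48, 227]
Boundaries: just below min, min, min+1, max-1, max, just above max
Values: [47, 48, 49, 226, 227, 228]

[47, 48, 49, 226, 227, 228]


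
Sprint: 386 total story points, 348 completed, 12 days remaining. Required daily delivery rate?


Formula: Required rate = Remaining points / Days left
Remaining = 386 - 348 = 38 points
Required rate = 38 / 12 = 3.17 points/day

3.17 points/day


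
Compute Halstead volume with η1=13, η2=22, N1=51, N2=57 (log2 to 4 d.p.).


Formula: V = N * log2(η), where N = N1 + N2 and η = η1 + η2
η = 13 + 22 = 35
N = 51 + 57 = 108
log2(35) ≈ 5.1293
V = 108 * 5.1293 = 553.96

553.96


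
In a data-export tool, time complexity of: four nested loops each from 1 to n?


Reasoning: four levels of nesting
Complexity: O(n^4)

O(n^4)


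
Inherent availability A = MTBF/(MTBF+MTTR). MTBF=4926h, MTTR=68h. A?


Availability = MTBF / (MTBF + MTTR)
Availability = 4926 / (4926 + 68)
Availability = 4926 / 4994
Availability = 98.6384%

98.6384%


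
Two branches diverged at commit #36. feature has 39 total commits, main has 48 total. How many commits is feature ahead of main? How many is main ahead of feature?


Common ancestor: commit #36
feature commits after divergence: 39 - 36 = 3
main commits after divergence: 48 - 36 = 12
feature is 3 commits ahead of main
main is 12 commits ahead of feature

feature ahead: 3, main ahead: 12


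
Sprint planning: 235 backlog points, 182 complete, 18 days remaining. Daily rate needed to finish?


Formula: Required rate = Remaining points / Days left
Remaining = 235 - 182 = 53 points
Required rate = 53 / 18 = 2.94 points/day

2.94 points/day


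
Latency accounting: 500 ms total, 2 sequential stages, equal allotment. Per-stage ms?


Formula: per_stage = total_budget / stages
per_stage = 500 / 2
per_stage = 250.0 ms

250.0 ms


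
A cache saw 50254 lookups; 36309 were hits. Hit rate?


Formula: hit rate = hits / (hits + misses) * 100
hit rate = 36309 / (36309 + 13945) * 100
hit rate = 36309 / 50254 * 100
hit rate = 72.25%

72.25%


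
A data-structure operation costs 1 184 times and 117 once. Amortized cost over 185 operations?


Formula: Amortized cost = Total cost / Operations
Total cost = (184 * 1) + (1 * 117)
Total cost = 184 + 117 = 301
Amortized = 301 / 185 = 1.627

1.627


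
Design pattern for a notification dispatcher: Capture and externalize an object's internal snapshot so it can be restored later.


This matches the Memento pattern

Memento


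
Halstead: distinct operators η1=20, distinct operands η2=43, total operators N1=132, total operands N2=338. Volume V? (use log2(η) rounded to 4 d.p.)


Formula: V = N * log2(η), where N = N1 + N2 and η = η1 + η2
η = 20 + 43 = 63
N = 132 + 338 = 470
log2(63) ≈ 5.9773
V = 470 * 5.9773 = 2809.33

2809.33


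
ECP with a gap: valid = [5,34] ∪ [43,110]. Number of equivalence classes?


Valid ranges: [5,34] and [43,110]
Class 1: x < 5 — invalid
Class 2: 5 ≤ x ≤ 34 — valid
Class 3: 34 < x < 43 — invalid (gap between ranges)
Class 4: 43 ≤ x ≤ 110 — valid
Class 5: x > 110 — invalid
Total equivalence classes: 5

5 equivalence classes


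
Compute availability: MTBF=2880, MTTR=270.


Availability = MTBF / (MTBF + MTTR)
Availability = 2880 / (2880 + 270)
Availability = 2880 / 3150
Availability = 91.4286%

91.4286%


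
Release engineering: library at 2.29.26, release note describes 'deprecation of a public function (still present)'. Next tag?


Current: 2.29.26
Change category: 'deprecation of a public function (still present)' → minor bump
SemVer rule: minor bump → increment MINOR, reset PATCH to 0 (MAJOR unchanged)
New: 2.30.0

2.30.0


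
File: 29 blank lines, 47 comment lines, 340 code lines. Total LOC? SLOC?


Total LOC = blank + comment + code
Total LOC = 29 + 47 + 340 = 416
SLOC (source only) = code = 340

Total LOC: 416, SLOC: 340


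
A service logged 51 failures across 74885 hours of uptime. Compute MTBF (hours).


Formula: MTBF = Total operating time / Number of failures
MTBF = 74885 / 51
MTBF = 1468.33 hours

1468.33 hours


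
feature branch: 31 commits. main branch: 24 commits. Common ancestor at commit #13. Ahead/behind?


Common ancestor: commit #13
feature commits after divergence: 31 - 13 = 18
main commits after divergence: 24 - 13 = 11
feature is 18 commits ahead of main
main is 11 commits ahead of feature

feature ahead: 18, main ahead: 11


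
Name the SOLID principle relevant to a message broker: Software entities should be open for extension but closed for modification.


This describes the Open/Closed Principle (OCP)

Open/Closed Principle (OCP)


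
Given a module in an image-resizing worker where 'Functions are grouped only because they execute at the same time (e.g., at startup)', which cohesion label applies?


Reasoning: Related by timing only
Type: Temporal cohesion

Temporal cohesion


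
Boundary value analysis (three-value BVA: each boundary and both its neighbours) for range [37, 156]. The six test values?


Range: [37, 156]
Boundaries: just below min, min, min+1, max-1, max, just above max
Values: [36, 37, 38, 155, 156, 157]

[36, 37, 38, 155, 156, 157]


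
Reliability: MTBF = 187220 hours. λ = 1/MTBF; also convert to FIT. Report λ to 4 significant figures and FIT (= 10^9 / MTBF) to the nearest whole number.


Formula: λ = 1 / MTBF; FIT = λ × 1e9 = 1e9 / MTBF
λ = 1 / 187220 ≈ 5.341e-06 failures/hour
FIT = 1e9 / 187220 ≈ 5341 failures per 1e9 hours (nearest whole number)

λ = 5.341e-06 /h, FIT = 5341


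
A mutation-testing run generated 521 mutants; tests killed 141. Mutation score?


Mutation score = killed / total * 100
Mutation score = 141 / 521 * 100
Mutation score = 27.06%

27.06%


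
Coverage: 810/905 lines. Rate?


Coverage = covered / total * 100
Coverage = 810 / 905 * 100
Coverage = 89.5%

89.5%


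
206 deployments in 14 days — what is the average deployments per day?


Formula: deployments per day = releases / days
= 206 / 14
= 14.714 deploys/day
(equivalently, 103.0 deploys/week)

14.714 deploys/day


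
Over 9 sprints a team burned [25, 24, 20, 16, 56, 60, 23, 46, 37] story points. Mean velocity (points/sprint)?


Formula: Avg velocity = Total points / Number of sprints
Points: [25, 24, 20, 16, 56, 60, 23, 46, 37]
Sum = 25 + 24 + 20 + 16 + 56 + 60 + 23 + 46 + 37 = 307
Avg velocity = 307 / 9 = 34.11 points/sprint

34.11 points/sprint


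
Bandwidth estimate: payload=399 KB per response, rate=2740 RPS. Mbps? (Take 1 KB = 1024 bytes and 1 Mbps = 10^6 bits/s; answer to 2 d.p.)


Formula: Mbps = payload_bytes * RPS * 8 / 1e6
Payload per request = 399 KB = 399 * 1024 = 408576 bytes
Total bytes/sec = 408576 * 2740 = 1119498240
Total bits/sec = 1119498240 * 8 = 8955985920
Mbps = 8955985920 / 1e6 = 8955.99

8955.99 Mbps


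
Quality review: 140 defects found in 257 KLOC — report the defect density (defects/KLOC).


Defect density = defects / KLOC
Defect density = 140 / 257
Defect density = 0.545 defects/KLOC

0.545 defects/KLOC


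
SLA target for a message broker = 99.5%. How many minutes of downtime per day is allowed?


Formula: allowed downtime = period * (100 - SLA) / 100
Period (day) = 1440 minutes
Unavailability fraction = (100 - 99.5) / 100
Allowed downtime = 1440 * (100 - 99.5) / 100
Allowed downtime = 7.2 minutes

7.2 minutes


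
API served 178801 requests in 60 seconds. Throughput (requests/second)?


Formula: throughput = requests / seconds
throughput = 178801 / 60
throughput = 2980.02 requests/second

2980.02 requests/second


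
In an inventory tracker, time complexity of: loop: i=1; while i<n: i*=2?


Reasoning: i doubles each step so iterations are log2(n)
Complexity: O(log n)

O(log n)


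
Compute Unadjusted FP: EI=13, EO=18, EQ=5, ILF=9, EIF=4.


UFP = EI*4 + EO*5 + EQ*4 + ILF*10 + EIF*7
UFP = 13*4 + 18*5 + 5*4 + 9*10 + 4*7
UFP = 52 + 90 + 20 + 90 + 28
UFP = 280

280


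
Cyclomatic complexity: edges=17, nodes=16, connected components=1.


Formula: V(G) = E - N + 2P
V(G) = 17 - 16 + 2*1
V(G) = 1 + 2
V(G) = 3

3


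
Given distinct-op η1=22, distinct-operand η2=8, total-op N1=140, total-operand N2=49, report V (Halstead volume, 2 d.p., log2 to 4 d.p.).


Formula: V = N * log2(η), where N = N1 + N2 and η = η1 + η2
η = 22 + 8 = 30
N = 140 + 49 = 189
log2(30) ≈ 4.9069
V = 189 * 4.9069 = 927.40

927.40


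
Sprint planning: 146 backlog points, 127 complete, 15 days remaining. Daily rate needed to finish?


Formula: Required rate = Remaining points / Days left
Remaining = 146 - 127 = 19 points
Required rate = 19 / 15 = 1.27 points/day

1.27 points/day


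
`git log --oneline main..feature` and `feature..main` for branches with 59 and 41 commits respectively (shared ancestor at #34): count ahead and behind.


Common ancestor: commit #34
feature commits after divergence: 59 - 34 = 25
main commits after divergence: 41 - 34 = 7
feature is 25 commits ahead of main
main is 7 commits ahead of feature

feature ahead: 25, main ahead: 7


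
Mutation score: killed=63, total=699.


Mutation score = killed / total * 100
Mutation score = 63 / 699 * 100
Mutation score = 9.01%

9.01%


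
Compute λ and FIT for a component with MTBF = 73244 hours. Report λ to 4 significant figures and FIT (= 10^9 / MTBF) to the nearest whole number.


Formula: λ = 1 / MTBF; FIT = λ × 1e9 = 1e9 / MTBF
λ = 1 / 73244 ≈ 1.365e-05 failures/hour
FIT = 1e9 / 73244 ≈ 13653 failures per 1e9 hours (nearest whole number)

λ = 1.365e-05 /h, FIT = 13653


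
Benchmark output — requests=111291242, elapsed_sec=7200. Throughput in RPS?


Formula: throughput = requests / seconds
throughput = 111291242 / 7200
throughput = 15457.12 requests/second

15457.12 requests/second


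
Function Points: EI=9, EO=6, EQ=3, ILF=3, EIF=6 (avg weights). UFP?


UFP = EI*4 + EO*5 + EQ*4 + ILF*10 + EIF*7
UFP = 9*4 + 6*5 + 3*4 + 3*10 + 6*7
UFP = 36 + 30 + 12 + 30 + 42
UFP = 150

150


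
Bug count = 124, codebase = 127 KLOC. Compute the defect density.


Defect density = defects / KLOC
Defect density = 124 / 127
Defect density = 0.976 defects/KLOC

0.976 defects/KLOC


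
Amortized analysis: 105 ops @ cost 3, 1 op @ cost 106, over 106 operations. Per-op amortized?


Formula: Amortized cost = Total cost / Operations
Total cost = (105 * 3) + (1 * 106)
Total cost = 315 + 106 = 421
Amortized = 421 / 106 = 3.9717

3.9717


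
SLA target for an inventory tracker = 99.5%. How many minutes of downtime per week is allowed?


Formula: allowed downtime = period * (100 - SLA) / 100
Period (week) = 10080 minutes
Unavailability fraction = (100 - 99.5) / 100
Allowed downtime = 10080 * (100 - 99.5) / 100
Allowed downtime = 50.4 minutes

50.4 minutes


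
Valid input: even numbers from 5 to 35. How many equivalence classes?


Constraint: even integers in [5, 35]
Class 1: x < 5 — out-of-range invalid
Class 2: x in [5,35] but odd — wrong type invalid
Class 3: x in [5,35] and even — valid
Class 4: x > 35 — out-of-range invalid
Total equivalence classes: 4

4 equivalence classes


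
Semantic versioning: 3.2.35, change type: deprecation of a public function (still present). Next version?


Current: 3.2.35
Change category: 'deprecation of a public function (still present)' → minor bump
SemVer rule: minor bump → increment MINOR, reset PATCH to 0 (MAJOR unchanged)
New: 3.3.0

3.3.0


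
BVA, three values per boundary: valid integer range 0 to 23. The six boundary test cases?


Range: [0, 23]
Boundaries: just below min, min, min+1, max-1, max, just above max
Values: [-1, 0, 1, 22, 23, 24]

[-1, 0, 1, 22, 23, 24]


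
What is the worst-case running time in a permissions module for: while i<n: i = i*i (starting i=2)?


Reasoning: squaring drives double-exponential growth; iterations ~ log log n
Complexity: O(log log n)

O(log log n)


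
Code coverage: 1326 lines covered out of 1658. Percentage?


Coverage = covered / total * 100
Coverage = 1326 / 1658 * 100
Coverage = 79.98%

79.98%


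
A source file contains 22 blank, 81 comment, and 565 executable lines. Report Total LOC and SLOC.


Total LOC = blank + comment + code
Total LOC = 22 + 81 + 565 = 668
SLOC (source only) = code = 565

Total LOC: 668, SLOC: 565


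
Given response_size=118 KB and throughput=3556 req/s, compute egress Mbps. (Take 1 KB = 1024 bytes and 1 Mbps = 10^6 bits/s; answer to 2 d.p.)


Formula: Mbps = payload_bytes * RPS * 8 / 1e6
Payload per request = 118 KB = 118 * 1024 = 120832 bytes
Total bytes/sec = 120832 * 3556 = 429678592
Total bits/sec = 429678592 * 8 = 3437428736
Mbps = 3437428736 / 1e6 = 3437.43

3437.43 Mbps


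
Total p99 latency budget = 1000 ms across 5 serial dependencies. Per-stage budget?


Formula: per_stage = total_budget / stages
per_stage = 1000 / 5
per_stage = 200.0 ms

200.0 ms


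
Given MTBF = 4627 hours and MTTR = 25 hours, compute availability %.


Availability = MTBF / (MTBF + MTTR)
Availability = 4627 / (4627 + 25)
Availability = 4627 / 4652
Availability = 99.4626%

99.4626%


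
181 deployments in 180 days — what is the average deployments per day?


Formula: deployments per day = releases / days
= 181 / 180
= 1.006 deploys/day
(equivalently, 7.04 deploys/week)

1.006 deploys/day
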